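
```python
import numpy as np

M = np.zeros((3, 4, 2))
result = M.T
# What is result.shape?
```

(2, 4, 3)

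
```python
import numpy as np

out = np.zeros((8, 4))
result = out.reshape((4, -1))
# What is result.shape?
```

(4, 8)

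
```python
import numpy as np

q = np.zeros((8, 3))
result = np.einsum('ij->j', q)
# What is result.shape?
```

(3,)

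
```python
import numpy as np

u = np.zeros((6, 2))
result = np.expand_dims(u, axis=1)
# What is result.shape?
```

(6, 1, 2)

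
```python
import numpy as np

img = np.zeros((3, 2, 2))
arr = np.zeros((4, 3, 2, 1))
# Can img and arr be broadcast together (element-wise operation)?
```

Yes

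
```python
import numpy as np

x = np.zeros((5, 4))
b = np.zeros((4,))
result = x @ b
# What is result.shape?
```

(5,)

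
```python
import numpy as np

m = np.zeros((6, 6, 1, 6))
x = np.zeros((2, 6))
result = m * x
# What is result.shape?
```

(6, 6, 2, 6)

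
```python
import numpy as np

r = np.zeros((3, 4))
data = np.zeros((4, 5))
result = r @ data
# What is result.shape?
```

(3, 5)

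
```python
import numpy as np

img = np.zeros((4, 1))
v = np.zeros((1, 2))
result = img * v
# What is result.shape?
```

(4, 2)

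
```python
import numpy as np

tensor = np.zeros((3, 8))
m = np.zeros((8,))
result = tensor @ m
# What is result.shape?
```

(3,)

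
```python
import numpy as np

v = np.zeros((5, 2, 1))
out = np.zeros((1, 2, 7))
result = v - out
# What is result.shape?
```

(5, 2, 7)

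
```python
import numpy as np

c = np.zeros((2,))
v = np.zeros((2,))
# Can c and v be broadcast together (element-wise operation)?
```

Yes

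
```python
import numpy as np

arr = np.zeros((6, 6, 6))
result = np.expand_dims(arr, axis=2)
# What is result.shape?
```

(6, 6, 1, 6)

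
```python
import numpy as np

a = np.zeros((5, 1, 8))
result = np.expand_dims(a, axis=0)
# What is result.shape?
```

(1, 5, 1, 8)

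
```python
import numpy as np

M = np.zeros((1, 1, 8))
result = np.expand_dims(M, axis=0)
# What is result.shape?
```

(1, 1, 1, 8)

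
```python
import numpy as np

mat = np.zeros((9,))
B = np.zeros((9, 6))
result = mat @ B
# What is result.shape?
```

(6,)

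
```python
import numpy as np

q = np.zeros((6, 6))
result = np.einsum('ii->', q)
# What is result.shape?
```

()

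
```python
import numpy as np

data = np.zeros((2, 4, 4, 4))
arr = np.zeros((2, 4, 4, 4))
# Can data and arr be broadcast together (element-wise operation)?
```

Yes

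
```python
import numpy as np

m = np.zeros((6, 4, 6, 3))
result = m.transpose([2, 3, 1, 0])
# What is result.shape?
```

(6, 3, 4, 6)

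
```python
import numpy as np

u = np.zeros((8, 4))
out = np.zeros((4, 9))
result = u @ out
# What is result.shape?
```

(8, 9)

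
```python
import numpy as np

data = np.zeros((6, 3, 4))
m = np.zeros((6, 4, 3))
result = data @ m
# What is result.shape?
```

(6, 3, 3)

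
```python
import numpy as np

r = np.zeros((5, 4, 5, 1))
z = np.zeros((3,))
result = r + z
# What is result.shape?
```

(5, 4, 5, 3)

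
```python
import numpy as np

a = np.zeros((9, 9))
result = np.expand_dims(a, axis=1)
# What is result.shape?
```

(9, 1, 9)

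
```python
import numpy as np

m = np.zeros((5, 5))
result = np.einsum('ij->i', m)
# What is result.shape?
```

(5,)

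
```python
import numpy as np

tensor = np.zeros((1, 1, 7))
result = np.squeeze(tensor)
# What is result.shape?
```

(7,)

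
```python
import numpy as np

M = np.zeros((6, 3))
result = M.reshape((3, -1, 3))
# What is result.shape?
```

(3, 2, 3)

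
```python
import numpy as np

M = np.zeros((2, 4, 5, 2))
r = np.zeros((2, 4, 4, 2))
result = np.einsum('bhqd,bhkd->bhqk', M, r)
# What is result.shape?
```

(2, 4, 5, 4)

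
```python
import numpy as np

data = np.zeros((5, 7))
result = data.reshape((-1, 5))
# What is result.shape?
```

(7, 5)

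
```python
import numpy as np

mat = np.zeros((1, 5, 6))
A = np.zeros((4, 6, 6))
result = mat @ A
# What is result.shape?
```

(4, 5, 6)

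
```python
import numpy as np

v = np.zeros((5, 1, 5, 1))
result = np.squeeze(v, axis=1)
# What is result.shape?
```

(5, 5, 1)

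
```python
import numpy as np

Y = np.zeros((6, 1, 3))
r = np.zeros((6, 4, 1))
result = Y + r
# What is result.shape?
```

(6, 4, 3)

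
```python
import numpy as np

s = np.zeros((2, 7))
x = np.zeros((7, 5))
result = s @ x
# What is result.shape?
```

(2, 5)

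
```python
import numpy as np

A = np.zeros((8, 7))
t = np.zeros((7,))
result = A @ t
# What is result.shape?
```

(8,)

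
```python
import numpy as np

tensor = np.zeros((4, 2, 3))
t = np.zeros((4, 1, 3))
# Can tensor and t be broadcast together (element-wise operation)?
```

Yes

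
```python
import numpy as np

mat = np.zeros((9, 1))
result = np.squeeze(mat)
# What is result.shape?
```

(9,)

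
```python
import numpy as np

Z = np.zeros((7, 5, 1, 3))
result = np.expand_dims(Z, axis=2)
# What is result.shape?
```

(7, 5, 1, 1, 3)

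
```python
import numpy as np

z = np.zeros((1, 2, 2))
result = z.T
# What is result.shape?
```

(2, 2, 1)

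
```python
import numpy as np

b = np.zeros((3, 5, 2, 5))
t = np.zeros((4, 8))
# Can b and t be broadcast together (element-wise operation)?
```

No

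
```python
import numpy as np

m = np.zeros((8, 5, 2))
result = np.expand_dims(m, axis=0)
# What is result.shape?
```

(1, 8, 5, 2)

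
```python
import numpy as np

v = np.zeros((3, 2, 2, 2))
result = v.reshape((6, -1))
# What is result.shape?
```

(6, 4)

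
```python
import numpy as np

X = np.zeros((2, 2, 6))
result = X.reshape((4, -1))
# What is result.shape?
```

(4, 6)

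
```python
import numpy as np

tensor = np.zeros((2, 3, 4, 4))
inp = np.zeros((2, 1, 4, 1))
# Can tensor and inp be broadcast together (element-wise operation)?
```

Yes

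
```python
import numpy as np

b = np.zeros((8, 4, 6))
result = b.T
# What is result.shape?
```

(6, 4, 8)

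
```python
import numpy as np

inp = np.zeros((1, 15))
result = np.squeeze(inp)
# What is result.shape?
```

(15,)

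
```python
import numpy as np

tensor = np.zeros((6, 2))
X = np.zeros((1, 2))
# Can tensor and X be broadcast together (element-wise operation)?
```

Yes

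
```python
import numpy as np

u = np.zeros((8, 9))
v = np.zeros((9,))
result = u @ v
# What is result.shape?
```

(8,)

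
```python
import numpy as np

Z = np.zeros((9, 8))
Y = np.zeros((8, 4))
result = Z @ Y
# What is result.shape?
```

(9, 4)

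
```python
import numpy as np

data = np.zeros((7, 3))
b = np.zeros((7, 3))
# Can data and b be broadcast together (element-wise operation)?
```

Yes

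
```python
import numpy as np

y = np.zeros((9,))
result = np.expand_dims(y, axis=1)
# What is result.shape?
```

(9, 1)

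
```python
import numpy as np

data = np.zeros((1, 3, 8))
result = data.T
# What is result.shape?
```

(8, 3, 1)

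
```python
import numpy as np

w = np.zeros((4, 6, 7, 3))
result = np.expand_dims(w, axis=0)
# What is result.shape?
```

(1, 4, 6, 7, 3)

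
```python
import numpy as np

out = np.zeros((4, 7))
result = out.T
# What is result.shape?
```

(7, 4)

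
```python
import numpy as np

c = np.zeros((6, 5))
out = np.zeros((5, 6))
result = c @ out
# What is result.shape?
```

(6, 6)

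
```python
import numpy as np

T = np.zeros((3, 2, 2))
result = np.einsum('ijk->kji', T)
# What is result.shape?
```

(2, 2, 3)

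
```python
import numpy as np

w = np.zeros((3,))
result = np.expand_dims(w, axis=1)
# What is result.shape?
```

(3, 1)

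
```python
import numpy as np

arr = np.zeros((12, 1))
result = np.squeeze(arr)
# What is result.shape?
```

(12,)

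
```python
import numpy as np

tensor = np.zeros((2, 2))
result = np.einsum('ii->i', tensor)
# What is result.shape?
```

(2,)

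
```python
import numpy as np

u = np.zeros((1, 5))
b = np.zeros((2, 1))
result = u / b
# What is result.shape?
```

(2, 5)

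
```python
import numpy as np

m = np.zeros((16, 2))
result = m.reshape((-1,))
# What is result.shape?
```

(32,)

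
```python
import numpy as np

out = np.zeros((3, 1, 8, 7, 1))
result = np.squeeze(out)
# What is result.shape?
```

(3, 8, 7)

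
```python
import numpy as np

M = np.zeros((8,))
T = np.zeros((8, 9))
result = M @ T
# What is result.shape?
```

(9,)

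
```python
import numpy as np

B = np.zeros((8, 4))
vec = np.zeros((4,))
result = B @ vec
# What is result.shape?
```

(8,)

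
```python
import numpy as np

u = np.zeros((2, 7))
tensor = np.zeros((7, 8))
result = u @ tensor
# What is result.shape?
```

(2, 8)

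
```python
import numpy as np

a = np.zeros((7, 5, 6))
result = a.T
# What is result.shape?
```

(6, 5, 7)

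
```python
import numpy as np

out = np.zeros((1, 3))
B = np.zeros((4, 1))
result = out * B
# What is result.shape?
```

(4, 3)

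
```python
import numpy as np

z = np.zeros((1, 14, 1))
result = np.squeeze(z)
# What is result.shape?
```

(14,)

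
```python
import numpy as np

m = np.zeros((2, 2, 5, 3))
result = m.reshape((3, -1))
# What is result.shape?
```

(3, 20)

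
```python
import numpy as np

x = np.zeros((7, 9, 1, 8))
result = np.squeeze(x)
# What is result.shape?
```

(7, 9, 8)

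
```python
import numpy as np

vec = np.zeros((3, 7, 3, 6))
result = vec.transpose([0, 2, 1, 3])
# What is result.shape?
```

(3, 3, 7, 6)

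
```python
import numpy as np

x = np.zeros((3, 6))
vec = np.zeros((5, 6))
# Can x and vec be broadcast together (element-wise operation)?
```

No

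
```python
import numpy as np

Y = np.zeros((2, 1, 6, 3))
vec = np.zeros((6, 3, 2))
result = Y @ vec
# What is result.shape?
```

(2, 6, 6, 2)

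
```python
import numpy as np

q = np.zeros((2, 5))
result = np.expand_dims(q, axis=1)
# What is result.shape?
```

(2, 1, 5)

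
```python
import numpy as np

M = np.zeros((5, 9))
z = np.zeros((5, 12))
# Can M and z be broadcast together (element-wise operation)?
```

No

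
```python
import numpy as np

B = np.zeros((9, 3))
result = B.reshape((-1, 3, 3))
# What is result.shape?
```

(3, 3, 3)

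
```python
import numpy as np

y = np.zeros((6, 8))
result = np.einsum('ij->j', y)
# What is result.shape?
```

(8,)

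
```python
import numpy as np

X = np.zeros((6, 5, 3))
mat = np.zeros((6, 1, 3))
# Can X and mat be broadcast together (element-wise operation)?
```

Yes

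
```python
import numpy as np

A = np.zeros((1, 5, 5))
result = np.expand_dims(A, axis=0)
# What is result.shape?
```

(1, 1, 5, 5)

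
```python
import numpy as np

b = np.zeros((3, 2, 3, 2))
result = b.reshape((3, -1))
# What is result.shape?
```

(3, 12)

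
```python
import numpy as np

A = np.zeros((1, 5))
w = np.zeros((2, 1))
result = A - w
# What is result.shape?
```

(2, 5)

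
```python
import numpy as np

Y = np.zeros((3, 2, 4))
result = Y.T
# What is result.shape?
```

(4, 2, 3)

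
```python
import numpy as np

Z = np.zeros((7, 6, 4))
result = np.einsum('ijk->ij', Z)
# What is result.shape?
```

(7, 6)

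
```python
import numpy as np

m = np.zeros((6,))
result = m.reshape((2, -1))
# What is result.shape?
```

(2, 3)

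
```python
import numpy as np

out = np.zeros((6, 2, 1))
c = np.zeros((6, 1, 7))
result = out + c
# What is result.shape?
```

(6, 2, 7)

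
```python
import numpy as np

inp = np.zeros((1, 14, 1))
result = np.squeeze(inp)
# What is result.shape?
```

(14,)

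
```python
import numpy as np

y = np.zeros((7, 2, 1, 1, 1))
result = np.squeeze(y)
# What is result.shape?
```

(7, 2)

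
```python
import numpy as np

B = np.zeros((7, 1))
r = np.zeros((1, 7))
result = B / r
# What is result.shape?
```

(7, 7)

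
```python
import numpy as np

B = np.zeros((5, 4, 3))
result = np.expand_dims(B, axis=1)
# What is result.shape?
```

(5, 1, 4, 3)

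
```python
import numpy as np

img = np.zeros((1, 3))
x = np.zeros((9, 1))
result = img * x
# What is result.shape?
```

(9, 3)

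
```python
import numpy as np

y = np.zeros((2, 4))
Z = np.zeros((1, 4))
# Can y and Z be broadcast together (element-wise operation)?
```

Yes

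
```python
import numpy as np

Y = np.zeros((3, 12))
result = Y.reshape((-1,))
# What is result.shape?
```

(36,)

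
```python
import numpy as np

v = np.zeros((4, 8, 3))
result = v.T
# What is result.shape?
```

(3, 8, 4)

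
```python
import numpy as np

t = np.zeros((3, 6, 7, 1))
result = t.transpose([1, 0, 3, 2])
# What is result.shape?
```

(6, 3, 1, 7)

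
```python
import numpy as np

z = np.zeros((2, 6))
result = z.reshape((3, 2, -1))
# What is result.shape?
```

(3, 2, 2)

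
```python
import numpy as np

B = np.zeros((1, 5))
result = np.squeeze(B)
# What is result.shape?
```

(5,)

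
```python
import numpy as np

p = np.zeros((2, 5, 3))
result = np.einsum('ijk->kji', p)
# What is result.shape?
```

(3, 5, 2)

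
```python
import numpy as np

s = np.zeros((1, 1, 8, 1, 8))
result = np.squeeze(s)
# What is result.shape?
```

(8, 8)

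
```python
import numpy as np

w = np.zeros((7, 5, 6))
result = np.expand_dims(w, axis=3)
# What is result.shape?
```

(7, 5, 6, 1)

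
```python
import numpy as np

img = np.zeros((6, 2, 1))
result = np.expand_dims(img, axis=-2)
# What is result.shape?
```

(6, 2, 1, 1)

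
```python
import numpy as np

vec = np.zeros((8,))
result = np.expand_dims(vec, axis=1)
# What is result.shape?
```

(8, 1)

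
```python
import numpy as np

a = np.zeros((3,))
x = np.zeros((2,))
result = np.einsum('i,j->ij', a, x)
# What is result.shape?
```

(3, 2)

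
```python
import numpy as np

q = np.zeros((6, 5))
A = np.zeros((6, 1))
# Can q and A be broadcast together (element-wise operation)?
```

Yes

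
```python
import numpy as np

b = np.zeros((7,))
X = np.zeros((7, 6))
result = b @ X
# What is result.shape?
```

(6,)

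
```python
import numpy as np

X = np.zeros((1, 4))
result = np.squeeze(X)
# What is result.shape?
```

(4,)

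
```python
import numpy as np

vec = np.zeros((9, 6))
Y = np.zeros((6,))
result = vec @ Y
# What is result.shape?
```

(9,)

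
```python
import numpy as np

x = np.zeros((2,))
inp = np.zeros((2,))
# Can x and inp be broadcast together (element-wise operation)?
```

Yes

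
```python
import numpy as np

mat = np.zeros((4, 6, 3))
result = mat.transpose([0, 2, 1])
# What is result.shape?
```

(4, 3, 6)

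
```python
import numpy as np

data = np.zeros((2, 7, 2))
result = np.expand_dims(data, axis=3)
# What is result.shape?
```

(2, 7, 2, 1)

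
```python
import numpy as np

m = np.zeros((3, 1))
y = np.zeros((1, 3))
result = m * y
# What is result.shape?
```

(3, 3)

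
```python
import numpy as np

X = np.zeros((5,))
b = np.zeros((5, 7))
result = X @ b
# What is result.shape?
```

(7,)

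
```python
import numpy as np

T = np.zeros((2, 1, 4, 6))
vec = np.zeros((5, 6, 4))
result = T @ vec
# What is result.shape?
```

(2, 5, 4, 4)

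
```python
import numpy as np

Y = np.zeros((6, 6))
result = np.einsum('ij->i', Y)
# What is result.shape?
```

(6,)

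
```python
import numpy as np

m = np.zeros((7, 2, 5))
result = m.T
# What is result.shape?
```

(5, 2, 7)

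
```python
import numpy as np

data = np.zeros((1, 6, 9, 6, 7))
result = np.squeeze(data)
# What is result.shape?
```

(6, 9, 6, 7)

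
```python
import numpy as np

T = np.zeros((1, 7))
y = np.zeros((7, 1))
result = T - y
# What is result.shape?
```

(7, 7)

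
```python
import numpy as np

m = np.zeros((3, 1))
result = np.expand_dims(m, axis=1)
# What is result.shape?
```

(3, 1, 1)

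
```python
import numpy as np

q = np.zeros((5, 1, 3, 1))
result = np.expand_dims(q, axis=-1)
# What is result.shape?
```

(5, 1, 3, 1, 1)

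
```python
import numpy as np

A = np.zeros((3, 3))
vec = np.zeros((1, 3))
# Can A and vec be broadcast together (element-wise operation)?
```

Yes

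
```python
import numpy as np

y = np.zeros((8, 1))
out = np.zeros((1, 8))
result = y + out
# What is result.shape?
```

(8, 8)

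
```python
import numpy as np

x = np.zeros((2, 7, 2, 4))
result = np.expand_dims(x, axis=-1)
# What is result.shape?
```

(2, 7, 2, 4, 1)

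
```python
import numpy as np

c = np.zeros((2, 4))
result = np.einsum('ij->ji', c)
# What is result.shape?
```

(4, 2)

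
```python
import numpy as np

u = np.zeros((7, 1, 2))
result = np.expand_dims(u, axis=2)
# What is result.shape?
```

(7, 1, 1, 2)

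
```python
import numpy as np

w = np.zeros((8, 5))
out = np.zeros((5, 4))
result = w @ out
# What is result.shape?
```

(8, 4)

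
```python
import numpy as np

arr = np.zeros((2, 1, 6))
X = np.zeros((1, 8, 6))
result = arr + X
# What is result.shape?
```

(2, 8, 6)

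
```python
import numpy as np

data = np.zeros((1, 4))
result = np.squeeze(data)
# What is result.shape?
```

(4,)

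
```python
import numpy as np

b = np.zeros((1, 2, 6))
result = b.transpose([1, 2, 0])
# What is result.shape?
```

(2, 6, 1)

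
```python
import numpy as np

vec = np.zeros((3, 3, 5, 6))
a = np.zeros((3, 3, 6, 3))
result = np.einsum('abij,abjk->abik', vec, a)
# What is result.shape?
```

(3, 3, 5, 3)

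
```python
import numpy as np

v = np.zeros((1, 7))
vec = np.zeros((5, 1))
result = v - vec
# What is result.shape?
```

(5, 7)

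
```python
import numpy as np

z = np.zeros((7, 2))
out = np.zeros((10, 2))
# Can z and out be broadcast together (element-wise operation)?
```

No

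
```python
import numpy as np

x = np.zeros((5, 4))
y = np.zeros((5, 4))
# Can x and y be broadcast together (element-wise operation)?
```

Yes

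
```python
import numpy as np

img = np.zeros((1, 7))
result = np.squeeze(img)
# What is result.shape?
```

(7,)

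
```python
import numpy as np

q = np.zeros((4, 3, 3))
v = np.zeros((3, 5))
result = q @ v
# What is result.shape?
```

(4, 3, 5)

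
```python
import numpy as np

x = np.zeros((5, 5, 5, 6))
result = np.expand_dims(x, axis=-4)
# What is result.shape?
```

(5, 1, 5, 5, 6)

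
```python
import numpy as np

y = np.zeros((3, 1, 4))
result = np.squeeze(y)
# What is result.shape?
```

(3, 4)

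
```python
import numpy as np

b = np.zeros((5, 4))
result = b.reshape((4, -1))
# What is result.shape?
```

(4, 5)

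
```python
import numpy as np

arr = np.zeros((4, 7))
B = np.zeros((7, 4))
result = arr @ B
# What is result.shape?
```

(4, 4)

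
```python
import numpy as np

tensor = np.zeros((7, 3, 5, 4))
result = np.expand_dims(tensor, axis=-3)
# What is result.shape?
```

(7, 3, 1, 5, 4)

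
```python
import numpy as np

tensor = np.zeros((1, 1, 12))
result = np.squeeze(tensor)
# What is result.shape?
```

(12,)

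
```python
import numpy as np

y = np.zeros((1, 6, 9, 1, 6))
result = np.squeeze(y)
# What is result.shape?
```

(6, 9, 6)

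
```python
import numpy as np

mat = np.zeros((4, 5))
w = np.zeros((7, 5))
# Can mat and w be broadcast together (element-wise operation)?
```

No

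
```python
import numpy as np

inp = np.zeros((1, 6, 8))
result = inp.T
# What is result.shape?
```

(8, 6, 1)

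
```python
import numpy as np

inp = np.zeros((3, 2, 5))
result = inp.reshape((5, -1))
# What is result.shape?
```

(5, 6)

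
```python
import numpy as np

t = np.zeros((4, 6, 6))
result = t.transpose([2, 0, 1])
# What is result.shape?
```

(6, 4, 6)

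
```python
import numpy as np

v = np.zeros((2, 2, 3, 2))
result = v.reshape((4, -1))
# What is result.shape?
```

(4, 6)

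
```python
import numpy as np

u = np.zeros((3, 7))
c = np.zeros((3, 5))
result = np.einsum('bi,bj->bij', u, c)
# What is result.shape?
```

(3, 7, 5)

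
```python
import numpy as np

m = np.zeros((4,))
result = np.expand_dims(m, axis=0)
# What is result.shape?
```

(1, 4)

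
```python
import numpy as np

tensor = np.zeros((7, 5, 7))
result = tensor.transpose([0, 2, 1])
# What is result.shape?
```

(7, 7, 5)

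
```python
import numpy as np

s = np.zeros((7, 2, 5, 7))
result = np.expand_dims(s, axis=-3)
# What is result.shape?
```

(7, 2, 1, 5, 7)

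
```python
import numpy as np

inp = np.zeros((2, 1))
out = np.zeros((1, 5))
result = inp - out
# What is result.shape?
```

(2, 5)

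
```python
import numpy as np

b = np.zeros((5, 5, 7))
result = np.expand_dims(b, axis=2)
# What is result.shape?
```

(5, 5, 1, 7)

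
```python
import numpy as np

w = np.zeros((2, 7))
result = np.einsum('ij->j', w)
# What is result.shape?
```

(7,)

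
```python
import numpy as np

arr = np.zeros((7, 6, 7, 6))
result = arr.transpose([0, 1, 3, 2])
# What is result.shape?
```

(7, 6, 6, 7)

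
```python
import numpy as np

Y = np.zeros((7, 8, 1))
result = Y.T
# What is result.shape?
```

(1, 8, 7)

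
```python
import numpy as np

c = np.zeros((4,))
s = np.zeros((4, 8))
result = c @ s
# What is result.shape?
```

(8,)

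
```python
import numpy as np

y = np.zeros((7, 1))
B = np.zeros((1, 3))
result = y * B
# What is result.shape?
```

(7, 3)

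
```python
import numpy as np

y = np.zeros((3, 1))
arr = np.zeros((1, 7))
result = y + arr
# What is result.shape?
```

(3, 7)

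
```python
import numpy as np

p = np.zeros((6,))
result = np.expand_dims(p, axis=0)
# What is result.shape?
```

(1, 6)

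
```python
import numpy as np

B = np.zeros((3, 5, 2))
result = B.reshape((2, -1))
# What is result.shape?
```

(2, 15)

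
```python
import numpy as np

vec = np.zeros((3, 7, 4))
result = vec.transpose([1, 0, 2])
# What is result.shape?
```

(7, 3, 4)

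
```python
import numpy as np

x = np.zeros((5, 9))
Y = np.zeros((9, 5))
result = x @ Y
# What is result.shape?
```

(5, 5)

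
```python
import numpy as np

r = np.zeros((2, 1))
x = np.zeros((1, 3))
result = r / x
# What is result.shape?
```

(2, 3)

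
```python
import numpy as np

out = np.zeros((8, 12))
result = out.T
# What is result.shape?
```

(12, 8)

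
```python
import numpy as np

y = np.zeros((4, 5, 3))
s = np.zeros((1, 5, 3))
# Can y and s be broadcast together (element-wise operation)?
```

Yes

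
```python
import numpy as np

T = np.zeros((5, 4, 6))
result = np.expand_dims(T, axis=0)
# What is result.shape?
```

(1, 5, 4, 6)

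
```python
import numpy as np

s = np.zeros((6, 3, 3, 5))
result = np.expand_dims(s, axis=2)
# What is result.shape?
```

(6, 3, 1, 3, 5)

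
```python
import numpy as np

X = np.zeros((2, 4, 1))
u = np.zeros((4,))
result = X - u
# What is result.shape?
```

(2, 4, 4)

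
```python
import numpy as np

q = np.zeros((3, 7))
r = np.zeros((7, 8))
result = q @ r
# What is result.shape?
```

(3, 8)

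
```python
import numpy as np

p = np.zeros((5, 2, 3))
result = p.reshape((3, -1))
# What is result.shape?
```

(3, 10)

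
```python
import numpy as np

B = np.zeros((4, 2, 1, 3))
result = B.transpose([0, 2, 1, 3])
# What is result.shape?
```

(4, 1, 2, 3)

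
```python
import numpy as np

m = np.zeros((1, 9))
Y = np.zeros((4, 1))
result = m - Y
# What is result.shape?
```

(4, 9)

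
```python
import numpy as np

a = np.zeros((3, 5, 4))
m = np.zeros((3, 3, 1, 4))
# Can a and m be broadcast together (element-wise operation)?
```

Yes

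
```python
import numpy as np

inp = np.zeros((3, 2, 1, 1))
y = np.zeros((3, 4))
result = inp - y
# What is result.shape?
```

(3, 2, 3, 4)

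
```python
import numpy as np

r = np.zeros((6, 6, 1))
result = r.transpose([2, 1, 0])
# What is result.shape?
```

(1, 6, 6)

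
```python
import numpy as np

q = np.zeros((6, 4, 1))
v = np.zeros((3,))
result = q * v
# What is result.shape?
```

(6, 4, 3)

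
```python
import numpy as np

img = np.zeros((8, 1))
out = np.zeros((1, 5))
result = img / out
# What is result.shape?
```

(8, 5)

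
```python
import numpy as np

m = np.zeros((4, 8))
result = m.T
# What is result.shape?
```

(8, 4)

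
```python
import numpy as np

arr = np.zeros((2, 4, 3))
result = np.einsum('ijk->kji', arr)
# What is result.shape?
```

(3, 4, 2)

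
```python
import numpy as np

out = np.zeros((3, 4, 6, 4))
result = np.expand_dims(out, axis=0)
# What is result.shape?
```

(1, 3, 4, 6, 4)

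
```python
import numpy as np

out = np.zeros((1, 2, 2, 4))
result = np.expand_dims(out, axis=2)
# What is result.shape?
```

(1, 2, 1, 2, 4)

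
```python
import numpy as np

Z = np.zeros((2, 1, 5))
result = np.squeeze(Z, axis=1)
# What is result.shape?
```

(2, 5)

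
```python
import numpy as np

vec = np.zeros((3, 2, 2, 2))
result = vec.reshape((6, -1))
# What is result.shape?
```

(6, 4)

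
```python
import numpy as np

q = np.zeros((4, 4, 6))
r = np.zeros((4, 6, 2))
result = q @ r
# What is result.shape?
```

(4, 4, 2)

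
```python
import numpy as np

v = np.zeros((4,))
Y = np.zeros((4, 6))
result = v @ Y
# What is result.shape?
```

(6,)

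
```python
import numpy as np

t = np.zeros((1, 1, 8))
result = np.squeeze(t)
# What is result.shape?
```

(8,)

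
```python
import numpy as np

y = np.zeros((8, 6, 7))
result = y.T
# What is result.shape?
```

(7, 6, 8)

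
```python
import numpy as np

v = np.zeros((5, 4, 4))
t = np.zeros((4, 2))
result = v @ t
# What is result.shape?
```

(5, 4, 2)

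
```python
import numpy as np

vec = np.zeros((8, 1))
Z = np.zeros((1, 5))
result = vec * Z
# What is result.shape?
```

(8, 5)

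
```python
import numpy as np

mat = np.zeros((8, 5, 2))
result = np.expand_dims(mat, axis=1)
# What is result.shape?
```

(8, 1, 5, 2)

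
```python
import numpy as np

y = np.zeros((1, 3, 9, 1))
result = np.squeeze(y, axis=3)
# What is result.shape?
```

(1, 3, 9)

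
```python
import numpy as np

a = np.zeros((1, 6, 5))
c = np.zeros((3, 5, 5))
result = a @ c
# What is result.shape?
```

(3, 6, 5)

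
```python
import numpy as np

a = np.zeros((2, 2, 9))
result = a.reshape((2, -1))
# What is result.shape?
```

(2, 18)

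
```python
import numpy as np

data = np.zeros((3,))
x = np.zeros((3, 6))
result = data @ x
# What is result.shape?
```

(6,)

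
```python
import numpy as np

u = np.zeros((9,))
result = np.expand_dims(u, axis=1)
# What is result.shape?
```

(9, 1)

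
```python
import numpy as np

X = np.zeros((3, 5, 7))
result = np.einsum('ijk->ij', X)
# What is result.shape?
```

(3, 5)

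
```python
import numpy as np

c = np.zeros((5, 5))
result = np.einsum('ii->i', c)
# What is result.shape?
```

(5,)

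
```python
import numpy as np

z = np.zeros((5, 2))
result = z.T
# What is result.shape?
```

(2, 5)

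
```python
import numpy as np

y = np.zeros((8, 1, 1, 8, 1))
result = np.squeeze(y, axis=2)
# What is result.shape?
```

(8, 1, 8, 1)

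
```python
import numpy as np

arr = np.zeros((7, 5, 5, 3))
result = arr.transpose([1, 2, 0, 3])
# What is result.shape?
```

(5, 5, 7, 3)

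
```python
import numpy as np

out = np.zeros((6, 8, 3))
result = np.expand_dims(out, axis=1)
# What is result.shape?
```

(6, 1, 8, 3)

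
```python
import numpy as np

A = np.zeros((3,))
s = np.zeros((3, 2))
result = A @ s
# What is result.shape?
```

(2,)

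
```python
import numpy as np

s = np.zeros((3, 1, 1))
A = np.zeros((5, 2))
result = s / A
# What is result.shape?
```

(3, 5, 2)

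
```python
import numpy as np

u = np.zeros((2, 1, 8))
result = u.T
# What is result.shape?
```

(8, 1, 2)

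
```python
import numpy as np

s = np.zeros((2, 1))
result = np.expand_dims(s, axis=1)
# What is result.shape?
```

(2, 1, 1)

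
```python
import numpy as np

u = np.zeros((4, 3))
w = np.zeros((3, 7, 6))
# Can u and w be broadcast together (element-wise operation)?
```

No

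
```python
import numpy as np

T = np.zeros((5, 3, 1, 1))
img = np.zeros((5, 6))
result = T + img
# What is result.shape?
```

(5, 3, 5, 6)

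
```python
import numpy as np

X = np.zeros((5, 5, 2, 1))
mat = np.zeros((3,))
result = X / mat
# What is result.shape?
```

(5, 5, 2, 3)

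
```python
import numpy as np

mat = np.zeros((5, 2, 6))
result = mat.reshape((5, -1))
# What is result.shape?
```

(5, 12)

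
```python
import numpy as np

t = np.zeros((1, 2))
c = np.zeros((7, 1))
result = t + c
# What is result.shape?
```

(7, 2)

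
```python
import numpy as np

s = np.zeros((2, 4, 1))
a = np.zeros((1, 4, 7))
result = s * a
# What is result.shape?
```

(2, 4, 7)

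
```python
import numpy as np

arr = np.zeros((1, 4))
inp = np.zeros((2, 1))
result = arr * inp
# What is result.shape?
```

(2, 4)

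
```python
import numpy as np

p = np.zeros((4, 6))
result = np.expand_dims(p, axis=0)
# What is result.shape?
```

(1, 4, 6)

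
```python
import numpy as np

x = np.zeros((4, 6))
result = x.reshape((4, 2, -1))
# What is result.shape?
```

(4, 2, 3)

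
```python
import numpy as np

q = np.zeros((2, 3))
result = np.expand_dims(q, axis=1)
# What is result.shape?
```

(2, 1, 3)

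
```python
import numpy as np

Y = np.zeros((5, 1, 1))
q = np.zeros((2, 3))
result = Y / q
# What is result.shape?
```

(5, 2, 3)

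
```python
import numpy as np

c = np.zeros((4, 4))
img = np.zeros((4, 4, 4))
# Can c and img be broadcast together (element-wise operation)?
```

Yes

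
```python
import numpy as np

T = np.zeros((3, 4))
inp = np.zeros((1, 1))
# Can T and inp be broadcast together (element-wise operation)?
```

Yes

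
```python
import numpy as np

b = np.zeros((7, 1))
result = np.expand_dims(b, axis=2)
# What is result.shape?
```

(7, 1, 1)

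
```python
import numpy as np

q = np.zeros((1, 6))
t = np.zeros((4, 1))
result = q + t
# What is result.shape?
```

(4, 6)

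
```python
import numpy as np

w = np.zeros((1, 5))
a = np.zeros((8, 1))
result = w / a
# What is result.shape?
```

(8, 5)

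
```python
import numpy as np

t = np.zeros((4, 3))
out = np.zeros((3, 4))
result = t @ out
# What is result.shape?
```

(4, 4)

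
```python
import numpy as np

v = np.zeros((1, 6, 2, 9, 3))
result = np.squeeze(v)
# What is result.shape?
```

(6, 2, 9, 3)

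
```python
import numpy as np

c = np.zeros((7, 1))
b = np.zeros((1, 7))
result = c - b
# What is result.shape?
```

(7, 7)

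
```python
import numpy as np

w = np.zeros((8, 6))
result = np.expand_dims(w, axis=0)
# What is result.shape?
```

(1, 8, 6)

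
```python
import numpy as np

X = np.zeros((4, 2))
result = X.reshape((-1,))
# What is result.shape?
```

(8,)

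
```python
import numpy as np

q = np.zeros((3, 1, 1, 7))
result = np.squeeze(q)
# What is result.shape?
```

(3, 7)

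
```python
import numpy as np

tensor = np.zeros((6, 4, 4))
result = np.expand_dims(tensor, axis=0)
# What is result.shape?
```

(1, 6, 4, 4)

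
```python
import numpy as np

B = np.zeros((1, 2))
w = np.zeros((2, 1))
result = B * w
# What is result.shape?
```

(2, 2)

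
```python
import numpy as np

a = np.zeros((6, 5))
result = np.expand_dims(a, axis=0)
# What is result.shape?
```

(1, 6, 5)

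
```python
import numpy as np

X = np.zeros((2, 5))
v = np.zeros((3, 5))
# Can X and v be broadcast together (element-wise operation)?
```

No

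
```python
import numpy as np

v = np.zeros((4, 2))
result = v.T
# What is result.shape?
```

(2, 4)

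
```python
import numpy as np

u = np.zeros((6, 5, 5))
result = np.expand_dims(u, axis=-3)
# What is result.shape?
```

(6, 1, 5, 5)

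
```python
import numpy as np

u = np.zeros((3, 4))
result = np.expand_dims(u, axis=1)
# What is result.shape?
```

(3, 1, 4)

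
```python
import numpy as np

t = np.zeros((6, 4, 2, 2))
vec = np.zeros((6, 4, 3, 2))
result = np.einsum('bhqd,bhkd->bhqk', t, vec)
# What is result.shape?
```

(6, 4, 2, 3)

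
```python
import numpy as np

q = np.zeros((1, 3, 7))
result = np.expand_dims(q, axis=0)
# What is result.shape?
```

(1, 1, 3, 7)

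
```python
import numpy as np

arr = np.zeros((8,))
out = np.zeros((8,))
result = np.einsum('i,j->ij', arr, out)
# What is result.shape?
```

(8, 8)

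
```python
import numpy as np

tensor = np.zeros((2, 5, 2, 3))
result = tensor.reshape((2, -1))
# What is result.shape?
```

(2, 30)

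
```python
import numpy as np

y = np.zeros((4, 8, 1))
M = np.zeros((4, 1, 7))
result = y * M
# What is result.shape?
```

(4, 8, 7)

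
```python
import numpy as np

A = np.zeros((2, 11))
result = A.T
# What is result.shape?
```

(11, 2)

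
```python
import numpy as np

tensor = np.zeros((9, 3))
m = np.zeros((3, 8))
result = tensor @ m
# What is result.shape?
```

(9, 8)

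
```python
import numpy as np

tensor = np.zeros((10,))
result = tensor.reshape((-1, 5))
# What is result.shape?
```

(2, 5)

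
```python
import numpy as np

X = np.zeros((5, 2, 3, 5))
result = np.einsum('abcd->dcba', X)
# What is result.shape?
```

(5, 3, 2, 5)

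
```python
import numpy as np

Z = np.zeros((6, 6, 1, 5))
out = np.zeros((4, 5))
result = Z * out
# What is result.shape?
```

(6, 6, 4, 5)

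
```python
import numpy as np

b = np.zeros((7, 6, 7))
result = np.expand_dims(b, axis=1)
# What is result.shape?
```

(7, 1, 6, 7)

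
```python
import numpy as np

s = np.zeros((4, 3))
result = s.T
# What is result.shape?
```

(3, 4)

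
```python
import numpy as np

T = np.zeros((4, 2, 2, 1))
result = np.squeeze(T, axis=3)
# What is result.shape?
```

(4, 2, 2)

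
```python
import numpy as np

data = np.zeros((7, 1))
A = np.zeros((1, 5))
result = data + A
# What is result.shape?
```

(7, 5)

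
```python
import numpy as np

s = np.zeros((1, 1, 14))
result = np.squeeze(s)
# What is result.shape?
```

(14,)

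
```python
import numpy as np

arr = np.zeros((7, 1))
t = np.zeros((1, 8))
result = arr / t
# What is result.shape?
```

(7, 8)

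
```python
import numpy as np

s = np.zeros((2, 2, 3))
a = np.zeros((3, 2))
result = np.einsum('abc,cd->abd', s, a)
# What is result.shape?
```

(2, 2, 2)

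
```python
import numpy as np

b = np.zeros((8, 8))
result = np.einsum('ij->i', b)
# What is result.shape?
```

(8,)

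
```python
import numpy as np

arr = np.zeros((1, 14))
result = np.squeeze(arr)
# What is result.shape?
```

(14,)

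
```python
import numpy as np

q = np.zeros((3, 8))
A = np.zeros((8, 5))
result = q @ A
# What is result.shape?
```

(3, 5)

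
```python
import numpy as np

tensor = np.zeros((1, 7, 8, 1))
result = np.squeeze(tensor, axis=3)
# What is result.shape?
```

(1, 7, 8)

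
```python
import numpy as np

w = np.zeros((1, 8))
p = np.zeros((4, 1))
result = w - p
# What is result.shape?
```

(4, 8)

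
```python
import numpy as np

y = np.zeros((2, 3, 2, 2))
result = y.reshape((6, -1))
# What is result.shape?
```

(6, 4)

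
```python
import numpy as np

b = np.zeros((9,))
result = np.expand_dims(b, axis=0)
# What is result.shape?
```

(1, 9)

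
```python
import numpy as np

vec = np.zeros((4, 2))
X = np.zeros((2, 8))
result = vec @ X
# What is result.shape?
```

(4, 8)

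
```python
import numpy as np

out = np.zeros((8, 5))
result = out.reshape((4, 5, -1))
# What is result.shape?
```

(4, 5, 2)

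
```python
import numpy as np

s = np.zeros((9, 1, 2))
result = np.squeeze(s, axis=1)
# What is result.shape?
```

(9, 2)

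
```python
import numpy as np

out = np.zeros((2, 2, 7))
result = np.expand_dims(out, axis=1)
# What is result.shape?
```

(2, 1, 2, 7)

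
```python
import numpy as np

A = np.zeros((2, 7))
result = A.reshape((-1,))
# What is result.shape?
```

(14,)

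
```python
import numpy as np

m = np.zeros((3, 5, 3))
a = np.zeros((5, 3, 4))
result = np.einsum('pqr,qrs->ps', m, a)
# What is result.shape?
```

(3, 4)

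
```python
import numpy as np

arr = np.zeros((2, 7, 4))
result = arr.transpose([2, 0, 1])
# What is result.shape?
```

(4, 2, 7)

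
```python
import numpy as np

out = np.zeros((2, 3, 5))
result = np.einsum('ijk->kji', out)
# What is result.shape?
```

(5, 3, 2)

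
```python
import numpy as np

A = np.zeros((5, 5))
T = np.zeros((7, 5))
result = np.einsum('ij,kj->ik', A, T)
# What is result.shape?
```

(5, 7)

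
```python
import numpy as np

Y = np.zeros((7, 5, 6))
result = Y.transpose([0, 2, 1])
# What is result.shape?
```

(7, 6, 5)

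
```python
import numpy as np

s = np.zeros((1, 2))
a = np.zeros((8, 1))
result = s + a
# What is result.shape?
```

(8, 2)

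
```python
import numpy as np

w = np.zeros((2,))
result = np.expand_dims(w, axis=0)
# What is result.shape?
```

(1, 2)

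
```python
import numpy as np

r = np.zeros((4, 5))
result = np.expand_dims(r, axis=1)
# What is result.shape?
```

(4, 1, 5)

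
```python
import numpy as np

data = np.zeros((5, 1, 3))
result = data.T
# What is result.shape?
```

(3, 1, 5)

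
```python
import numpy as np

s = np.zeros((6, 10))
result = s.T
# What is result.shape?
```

(10, 6)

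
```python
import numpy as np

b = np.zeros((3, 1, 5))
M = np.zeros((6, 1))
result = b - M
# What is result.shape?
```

(3, 6, 5)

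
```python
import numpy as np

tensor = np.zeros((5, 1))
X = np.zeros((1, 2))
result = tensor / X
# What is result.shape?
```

(5, 2)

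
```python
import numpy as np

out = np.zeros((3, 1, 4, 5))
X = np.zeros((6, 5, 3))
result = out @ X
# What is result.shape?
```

(3, 6, 4, 3)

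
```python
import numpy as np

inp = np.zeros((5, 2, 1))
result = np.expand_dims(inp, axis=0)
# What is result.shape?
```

(1, 5, 2, 1)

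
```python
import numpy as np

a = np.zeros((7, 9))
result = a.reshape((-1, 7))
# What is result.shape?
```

(9, 7)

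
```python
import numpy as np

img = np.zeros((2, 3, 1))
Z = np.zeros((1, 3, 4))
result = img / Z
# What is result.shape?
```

(2, 3, 4)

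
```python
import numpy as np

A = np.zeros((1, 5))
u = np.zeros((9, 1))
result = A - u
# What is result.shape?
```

(9, 5)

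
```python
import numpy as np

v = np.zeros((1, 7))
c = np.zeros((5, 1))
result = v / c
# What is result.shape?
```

(5, 7)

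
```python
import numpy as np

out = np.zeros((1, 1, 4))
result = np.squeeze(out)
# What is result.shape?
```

(4,)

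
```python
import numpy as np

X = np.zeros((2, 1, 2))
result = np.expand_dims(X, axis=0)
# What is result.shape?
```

(1, 2, 1, 2)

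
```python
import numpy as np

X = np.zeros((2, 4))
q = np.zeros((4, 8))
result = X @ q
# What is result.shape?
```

(2, 8)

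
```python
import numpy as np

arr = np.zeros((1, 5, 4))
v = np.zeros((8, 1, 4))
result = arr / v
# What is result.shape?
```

(8, 5, 4)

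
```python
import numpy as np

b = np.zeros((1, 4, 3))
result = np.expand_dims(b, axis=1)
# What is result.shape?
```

(1, 1, 4, 3)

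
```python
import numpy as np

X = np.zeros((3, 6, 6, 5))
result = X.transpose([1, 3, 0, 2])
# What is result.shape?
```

(6, 5, 3, 6)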